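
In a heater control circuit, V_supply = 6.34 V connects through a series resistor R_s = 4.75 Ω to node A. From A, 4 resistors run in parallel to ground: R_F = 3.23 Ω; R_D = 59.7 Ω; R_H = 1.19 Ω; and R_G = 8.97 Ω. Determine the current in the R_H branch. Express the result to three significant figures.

Parallel bank: R_p = 1/(1/3.23 + 1/59.7 + 1/1.19 + 1/8.97) = 0.7824 Ω.
V_A by voltage divider: V_A = 6.34 × 0.7824/(4.75 + 0.7824) = 0.8966 V.
Branch current I = V_A/R_H = 0.8966/1.19 = 0.7534 A.

I ≈ 0.753 A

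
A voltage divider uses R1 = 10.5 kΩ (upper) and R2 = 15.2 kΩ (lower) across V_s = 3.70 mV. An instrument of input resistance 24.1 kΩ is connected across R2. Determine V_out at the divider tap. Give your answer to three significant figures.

V_out ≈ 1.74 mV

First combine the lower leg with the load: R2 ‖ R_L = 9.321 kΩ.
Voltage divider with the loaded lower leg: V_out = 3.70 × 9.321/(10.5 + 9.321) = 3.70 × 0.4703 = 1.740 mV.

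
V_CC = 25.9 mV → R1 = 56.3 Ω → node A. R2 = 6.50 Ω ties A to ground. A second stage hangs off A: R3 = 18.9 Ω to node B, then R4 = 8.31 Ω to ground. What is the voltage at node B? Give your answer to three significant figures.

V_B ≈ 0.674 mV

Looking into the second stage from A: R3 + R4 = 27.21 Ω appears in parallel with R2.
Effective lower resistance at A: R2 ‖ 27.21 = 5.247 Ω.
V_A = 25.9 × 5.247/(56.3 + 5.247) = 2.208 mV.
Then the unloaded second divider: V_B = V_A × R4/(R3+R4) = 2.208 × 0.3054 = 0.6743 mV.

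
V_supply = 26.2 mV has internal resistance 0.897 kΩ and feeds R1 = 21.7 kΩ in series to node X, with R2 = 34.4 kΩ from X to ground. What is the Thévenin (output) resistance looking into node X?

R_th ≈ 13.6 kΩ

R1' = 0.897 + 21.7 = 22.60 kΩ (source resistance + R1).
With V_supply suppressed (replaced by a short), R_th = R1' ‖ R2 = (22.60 × 34.4)/(22.60 + 34.4) = 13.64 kΩ.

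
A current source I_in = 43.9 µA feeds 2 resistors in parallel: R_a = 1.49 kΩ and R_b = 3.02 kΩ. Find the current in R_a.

Two-branch current divider: I_k = I_in · R_other/(R_1 + R_2).
I(R_a) = 43.9 × 3.02/(1.49 + 3.02) = 43.9 × 0.6696 = 29.40 µA.

I ≈ 29.4 µA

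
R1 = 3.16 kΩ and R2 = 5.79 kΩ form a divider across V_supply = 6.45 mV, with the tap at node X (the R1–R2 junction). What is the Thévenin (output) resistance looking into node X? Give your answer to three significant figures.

R_th ≈ 2.04 kΩ

Looking into X with the source shorted: R_th = R1·R2/(R1+R2) = 3.160 × 5.79/8.950 = 2.044 kΩ.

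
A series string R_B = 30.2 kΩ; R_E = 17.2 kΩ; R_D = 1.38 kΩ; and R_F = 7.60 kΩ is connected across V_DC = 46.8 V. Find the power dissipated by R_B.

P ≈ 20.8 mW

Series current I = V_DC/ΣR = 46.8/56.38 = 0.8301 mA.
P(R_B) = I²·R_B = (0.8301)² × 30.2 = 20.81 mW.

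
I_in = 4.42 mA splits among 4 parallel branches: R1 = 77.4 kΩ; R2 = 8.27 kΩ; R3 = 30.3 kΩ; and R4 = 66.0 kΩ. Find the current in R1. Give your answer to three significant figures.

I ≈ 0.314 mA

ΣG = 1/77.4 + 1/8.27 + 1/30.3 + 1/66.0 = 0.1820.
Current divider: I(R1) = I_in · G_k/ΣG = 4.42 × (0.01292/0.1820) = 4.42 × 0.07099 = 0.3138 mA.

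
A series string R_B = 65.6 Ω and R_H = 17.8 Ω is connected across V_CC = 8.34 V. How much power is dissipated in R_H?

P ≈ 0.178 W

ΣR = 83.40 Ω → I = 8.34/83.40 = 0.1000 A.
V(R_H) = I·R = 1.780 V; P = V·I = 1.780 × 0.1000 = 0.1780 W.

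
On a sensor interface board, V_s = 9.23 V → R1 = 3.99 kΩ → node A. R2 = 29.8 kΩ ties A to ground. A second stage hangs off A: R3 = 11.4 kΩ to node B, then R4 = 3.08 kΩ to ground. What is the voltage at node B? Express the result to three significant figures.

Node A sees R2 in parallel with the series input of stage 2, R3 + R4 = 14.48 kΩ.
Effective lower resistance at A: R2 ‖ 14.48 = 9.745 kΩ.
So V_A = 9.23 × 0.7095 = 6.549 V.
V_B = V_A × 0.2127 = 1.393 V.

V_B ≈ 1.39 V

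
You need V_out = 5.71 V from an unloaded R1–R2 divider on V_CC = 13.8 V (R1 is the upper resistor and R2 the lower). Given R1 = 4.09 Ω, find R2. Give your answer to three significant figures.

V_out/V_CC = R2/(R1+R2) = 0.4138.
So R2 = R1 · V_out/(V_CC − V_out) = 4.09 × 5.71/(13.8 − 5.71) = 4.09 × 0.7058 = 2.887 Ω.

R2 ≈ 2.89 Ω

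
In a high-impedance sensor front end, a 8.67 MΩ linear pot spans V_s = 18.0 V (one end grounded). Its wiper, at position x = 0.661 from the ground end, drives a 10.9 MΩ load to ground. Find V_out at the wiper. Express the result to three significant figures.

Lower segment x·R_p = 5.731 MΩ; upper segment (1−x)·R_p = 2.939 MΩ.
Lower segment in parallel with the load: 5.731 ‖ 10.9 = 3.756 MΩ.
Loaded-divider output: V_out = 18.0 × 0.5610 = 10.10 V.

V_out ≈ 10.1 V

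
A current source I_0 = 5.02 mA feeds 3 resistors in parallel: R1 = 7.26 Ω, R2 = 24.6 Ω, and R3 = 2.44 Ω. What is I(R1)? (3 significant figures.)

I ≈ 1.18 mA

ΣG = 1/7.26 + 1/24.6 + 1/2.44 = 0.5882.
By the current-divider rule, I = I_0 · G_k/ΣG = 5.02 × 0.2342 = 1.175 mA.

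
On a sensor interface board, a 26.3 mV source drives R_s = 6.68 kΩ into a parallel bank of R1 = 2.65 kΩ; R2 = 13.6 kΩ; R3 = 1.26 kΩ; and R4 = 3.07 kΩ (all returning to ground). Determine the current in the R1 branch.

Equivalent of the parallel group: R_p = 0.6368 kΩ.
V_A by voltage divider: V_A = 26.3 × 0.6368/(6.68 + 0.6368) = 2.289 mV.
Branch current I = V_A/R1 = 2.289/2.65 = 0.8638 µA.

I ≈ 0.864 µA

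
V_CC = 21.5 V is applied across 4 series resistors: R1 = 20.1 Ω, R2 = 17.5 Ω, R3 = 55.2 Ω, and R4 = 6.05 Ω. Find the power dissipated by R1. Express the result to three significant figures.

The common current is I = 21.5/98.85 = 0.2175 A.
V(R1) = I·R = 4.372 V; P = V·I = 4.372 × 0.2175 = 0.9509 W.

P ≈ 0.951 W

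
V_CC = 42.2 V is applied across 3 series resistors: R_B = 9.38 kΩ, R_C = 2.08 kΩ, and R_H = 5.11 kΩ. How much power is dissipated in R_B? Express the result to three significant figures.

ΣR = 16.57 kΩ → I = 42.2/16.57 = 2.547 mA.
V(R_B) = I·R = 23.89 V; P = V·I = 23.89 × 2.547 = 60.84 mW.

P ≈ 60.8 mW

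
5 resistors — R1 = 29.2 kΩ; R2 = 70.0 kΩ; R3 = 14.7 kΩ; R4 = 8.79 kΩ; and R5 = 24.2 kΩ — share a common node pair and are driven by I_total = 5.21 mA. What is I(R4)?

Total conductance ΣG = 1/29.2 + 1/70.0 + 1/14.7 + 1/8.79 + 1/24.2 = 0.2716 (units of 1/kΩ).
Current divider: I(R4) = I_total · G_k/ΣG = 5.21 × (0.1138/0.2716) = 5.21 × 0.4188 = 2.182 mA.

I ≈ 2.18 mA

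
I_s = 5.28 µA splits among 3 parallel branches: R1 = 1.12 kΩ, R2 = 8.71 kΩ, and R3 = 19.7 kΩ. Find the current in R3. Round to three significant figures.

ΣG = 1/1.12 + 1/8.71 + 1/19.7 = 1.058.
By the current-divider rule, I = I_s · G_k/ΣG = 5.28 × 0.04796 = 0.2532 µA.

I ≈ 0.253 µA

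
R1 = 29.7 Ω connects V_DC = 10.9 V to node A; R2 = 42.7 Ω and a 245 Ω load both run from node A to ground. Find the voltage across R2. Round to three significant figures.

V_out ≈ 6.00 V

First combine the lower leg with the load: R2 ‖ R_L = 36.36 Ω.
Then V_out = V_DC · R2'/(R1 + R2') = 10.9 × 36.36/66.06 = 6.000 V.
(Unloaded it would be 6.43 V; the load pulls it down.)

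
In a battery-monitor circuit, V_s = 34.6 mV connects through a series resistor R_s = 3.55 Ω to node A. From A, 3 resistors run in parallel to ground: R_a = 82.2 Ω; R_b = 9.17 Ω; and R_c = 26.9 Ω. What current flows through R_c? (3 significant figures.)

Equivalent of the parallel group: R_p = 6.313 Ω.
V_A = 34.6 × 6.313/9.863 = 22.15 mV.
I(R_c) = V_A / R_c = 22.15/26.9 = 0.8233 mA.

I ≈ 0.823 mA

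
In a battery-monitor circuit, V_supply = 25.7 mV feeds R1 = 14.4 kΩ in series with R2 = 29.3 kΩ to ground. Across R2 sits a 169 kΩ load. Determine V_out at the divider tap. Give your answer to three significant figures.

V_out ≈ 16.3 mV

First combine the lower leg with the load: R2 ‖ R_L = 24.97 kΩ.
Now apply the divider: V_out = 25.7 × 0.6342 = 16.30 mV.
(Unloaded it would be 17.2 mV; the load pulls it down.)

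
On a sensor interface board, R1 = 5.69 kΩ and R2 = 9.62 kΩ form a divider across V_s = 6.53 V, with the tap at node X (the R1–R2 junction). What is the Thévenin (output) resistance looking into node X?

With V_s suppressed (replaced by a short), R_th = R1 ‖ R2 = (5.690 × 9.62)/(5.690 + 9.62) = 3.575 kΩ.

R_th ≈ 3.58 kΩ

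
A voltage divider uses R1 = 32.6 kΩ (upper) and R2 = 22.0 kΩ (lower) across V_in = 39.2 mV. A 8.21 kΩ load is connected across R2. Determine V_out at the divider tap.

R2 ‖ R_L = (22.0 × 8.21)/(22.0 + 8.21) = 5.979 kΩ.
Voltage divider with the loaded lower leg: V_out = 39.2 × 5.979/(32.6 + 5.979) = 39.2 × 0.1550 = 6.075 mV.

V_out ≈ 6.08 mV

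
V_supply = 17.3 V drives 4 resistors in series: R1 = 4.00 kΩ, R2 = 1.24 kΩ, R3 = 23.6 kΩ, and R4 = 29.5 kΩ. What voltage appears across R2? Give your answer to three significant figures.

Series total: ΣR = 4.00 + 1.24 + 23.6 + 29.5 = 58.34 kΩ.
By the voltage-divider rule, V = 17.3 × 1.240/58.34 = 0.3677 V.

V ≈ 0.368 V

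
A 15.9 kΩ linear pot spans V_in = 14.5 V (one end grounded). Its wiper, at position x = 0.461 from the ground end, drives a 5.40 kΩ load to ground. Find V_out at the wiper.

V_out ≈ 3.86 V

Lower segment x·R_p = 7.330 kΩ; upper segment (1−x)·R_p = 8.570 kΩ.
(x·R_p) ‖ R_L = 3.109 kΩ.
V_out = 14.5 × 3.109/(8.570 + 3.109) = 3.860 V.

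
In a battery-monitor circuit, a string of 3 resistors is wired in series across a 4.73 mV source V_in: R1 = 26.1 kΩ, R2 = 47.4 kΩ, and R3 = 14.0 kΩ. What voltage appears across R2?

ΣR = 26.1 + 47.4 + 14.0 = 87.50 kΩ.
V = V_in · R/ΣR = 4.73 × 0.5417 = 2.562 mV.

V ≈ 2.56 mV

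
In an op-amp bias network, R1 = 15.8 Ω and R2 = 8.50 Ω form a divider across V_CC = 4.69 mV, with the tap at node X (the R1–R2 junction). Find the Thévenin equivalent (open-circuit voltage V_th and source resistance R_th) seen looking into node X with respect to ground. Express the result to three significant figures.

V_th is the unloaded tap voltage: V_CC · R2/(R1+R2) = 4.69 × 0.3498 = 1.641 mV.
With V_CC suppressed (replaced by a short), R_th = R1 ‖ R2 = (15.80 × 8.50)/(15.80 + 8.50) = 5.527 Ω.

V_th ≈ 1.64 mV, R_th ≈ 5.53 Ω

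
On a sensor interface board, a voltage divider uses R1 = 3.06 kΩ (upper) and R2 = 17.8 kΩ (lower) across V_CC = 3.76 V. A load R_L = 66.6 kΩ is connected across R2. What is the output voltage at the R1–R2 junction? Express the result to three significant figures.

V_out ≈ 3.09 V

The load sits in parallel with R2, giving an effective lower resistance R2' = R2·R_L/(R2+R_L) = 14.05 kΩ.
Voltage divider with the loaded lower leg: V_out = 3.76 × 14.05/(3.06 + 14.05) = 3.76 × 0.8211 = 3.087 V.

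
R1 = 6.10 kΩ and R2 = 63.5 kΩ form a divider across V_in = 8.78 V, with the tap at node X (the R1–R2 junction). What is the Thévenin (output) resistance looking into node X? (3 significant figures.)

R_th ≈ 5.57 kΩ

With V_in suppressed (replaced by a short), R_th = R1 ‖ R2 = (6.100 × 63.5)/(6.100 + 63.5) = 5.565 kΩ.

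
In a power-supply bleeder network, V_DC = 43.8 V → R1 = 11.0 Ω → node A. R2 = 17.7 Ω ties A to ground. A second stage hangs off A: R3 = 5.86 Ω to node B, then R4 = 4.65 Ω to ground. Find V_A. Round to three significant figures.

V_A ≈ 16.4 V

Looking into the second stage from A: R3 + R4 = 10.51 Ω appears in parallel with R2.
R2 ‖ (R3+R4) = 6.594 Ω.
First divider: V_A = V_DC · 6.594/(11.0 + 6.594) = 16.42 V.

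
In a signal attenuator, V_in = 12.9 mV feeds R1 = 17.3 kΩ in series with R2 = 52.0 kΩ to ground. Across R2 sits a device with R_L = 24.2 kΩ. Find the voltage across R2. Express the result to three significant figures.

The load sits in parallel with R2, giving an effective lower resistance R2' = R2·R_L/(R2+R_L) = 16.51 kΩ.
Voltage divider with the loaded lower leg: V_out = 12.9 × 16.51/(17.3 + 16.51) = 12.9 × 0.4884 = 6.300 mV.

V_out ≈ 6.30 mV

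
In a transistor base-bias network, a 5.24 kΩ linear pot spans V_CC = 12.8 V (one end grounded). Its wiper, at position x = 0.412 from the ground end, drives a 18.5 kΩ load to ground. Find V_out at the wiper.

The pot divides into 3.081 kΩ above the wiper and 2.159 kΩ below.
(x·R_p) ‖ R_L = 1.933 kΩ.
Loaded-divider output: V_out = 12.8 × 0.3855 = 4.935 V.
(Unloaded: V_out = x·V_CC = 5.27 V.)

V_out ≈ 4.93 V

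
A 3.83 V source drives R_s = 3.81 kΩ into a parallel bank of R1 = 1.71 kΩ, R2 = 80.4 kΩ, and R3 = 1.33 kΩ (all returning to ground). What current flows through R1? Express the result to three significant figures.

I ≈ 0.365 mA

Equivalent of the parallel group: R_p = 0.7412 kΩ.
V_A = 3.83 × 0.7412/4.551 = 0.6238 V.
Branch current I = V_A/R1 = 0.6238/1.71 = 0.3648 mA.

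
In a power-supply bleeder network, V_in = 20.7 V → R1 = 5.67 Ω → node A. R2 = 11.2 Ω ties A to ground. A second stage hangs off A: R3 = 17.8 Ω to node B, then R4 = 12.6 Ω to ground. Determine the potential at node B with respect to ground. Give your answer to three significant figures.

V_B ≈ 5.07 V

Looking into the second stage from A: R3 + R4 = 30.40 Ω appears in parallel with R2.
Effective lower resistance at A: R2 ‖ 30.40 = 8.185 Ω.
V_A = 20.7 × 8.185/(5.67 + 8.185) = 12.23 V.
Then the unloaded second divider: V_B = V_A × R4/(R3+R4) = 12.23 × 0.4145 = 5.068 V.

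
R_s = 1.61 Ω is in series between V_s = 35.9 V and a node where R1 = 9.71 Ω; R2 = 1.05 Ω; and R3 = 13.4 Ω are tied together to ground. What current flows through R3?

I ≈ 0.950 A

Parallel bank: R_p = 1/(1/9.71 + 1/1.05 + 1/13.4) = 0.8850 Ω.
Node voltage V_A = V_s · R_p/(R_s + R_p) = 35.9 × 0.3547 = 12.73 V.
Branch current I = V_A/R3 = 12.73/13.4 = 0.9503 A.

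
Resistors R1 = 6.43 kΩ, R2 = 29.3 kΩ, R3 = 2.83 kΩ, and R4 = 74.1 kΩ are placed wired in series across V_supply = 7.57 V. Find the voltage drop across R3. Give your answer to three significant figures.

V ≈ 0.190 V

Series total: ΣR = 6.43 + 29.3 + 2.83 + 74.1 = 112.7 kΩ.
V = V_supply · R/ΣR = 7.57 × 0.02512 = 0.1902 V.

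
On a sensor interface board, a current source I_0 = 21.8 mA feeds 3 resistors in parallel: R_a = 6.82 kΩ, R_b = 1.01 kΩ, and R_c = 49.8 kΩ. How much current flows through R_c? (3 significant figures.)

I ≈ 0.378 mA

Conductances: ΣG = 1/6.82 + 1/1.01 + 1/49.8 = 1.157 (1/kΩ).
Current divider: I(R_c) = I_0 · G_k/ΣG = 21.8 × (0.02008/1.157) = 21.8 × 0.01736 = 0.3784 mA.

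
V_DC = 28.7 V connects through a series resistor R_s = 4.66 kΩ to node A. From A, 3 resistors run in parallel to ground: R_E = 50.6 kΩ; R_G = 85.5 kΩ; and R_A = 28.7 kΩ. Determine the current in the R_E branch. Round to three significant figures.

I ≈ 0.433 mA

Equivalent of the parallel group: R_p = 15.08 kΩ.
Node voltage V_A = V_DC · R_p/(R_s + R_p) = 28.7 × 0.7640 = 21.93 V.
Branch current I = V_A/R_E = 21.93/50.6 = 0.4333 mA.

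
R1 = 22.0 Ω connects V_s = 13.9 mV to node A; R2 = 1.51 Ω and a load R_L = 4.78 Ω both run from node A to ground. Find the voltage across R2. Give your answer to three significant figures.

V_out ≈ 0.689 mV

R2 ‖ R_L = (1.51 × 4.78)/(1.51 + 4.78) = 1.148 Ω.
Then V_out = V_s · R2'/(R1 + R2') = 13.9 × 1.148/23.15 = 0.6891 mV.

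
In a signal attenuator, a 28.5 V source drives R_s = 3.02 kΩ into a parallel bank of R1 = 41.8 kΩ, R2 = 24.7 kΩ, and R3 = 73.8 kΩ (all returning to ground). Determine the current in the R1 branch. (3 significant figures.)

Equivalent of the parallel group: R_p = 12.83 kΩ.
V_A by voltage divider: V_A = 28.5 × 12.83/(3.02 + 12.83) = 23.07 V.
I(R1) = V_A / R1 = 23.07/41.8 = 0.5519 mA.

I ≈ 0.552 mA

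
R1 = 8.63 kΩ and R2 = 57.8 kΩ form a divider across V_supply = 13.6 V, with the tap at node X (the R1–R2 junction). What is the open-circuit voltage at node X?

V_th ≈ 11.8 V

Open-circuit (no load on X): V_th = V_supply · R2/(R1 + R2) = 13.6 × 57.8/(8.630 + 57.8) = 11.83 V.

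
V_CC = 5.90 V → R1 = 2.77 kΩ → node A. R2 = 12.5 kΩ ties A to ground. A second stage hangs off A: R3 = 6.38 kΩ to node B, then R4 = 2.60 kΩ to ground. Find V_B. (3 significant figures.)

V_B ≈ 1.12 V

Looking into the second stage from A: R3 + R4 = 8.980 kΩ appears in parallel with R2.
Effective lower resistance at A: R2 ‖ 8.980 = 5.226 kΩ.
V_A = 5.90 × 5.226/(2.77 + 5.226) = 3.856 V.
Then the unloaded second divider: V_B = V_A × R4/(R3+R4) = 3.856 × 0.2895 = 1.116 V.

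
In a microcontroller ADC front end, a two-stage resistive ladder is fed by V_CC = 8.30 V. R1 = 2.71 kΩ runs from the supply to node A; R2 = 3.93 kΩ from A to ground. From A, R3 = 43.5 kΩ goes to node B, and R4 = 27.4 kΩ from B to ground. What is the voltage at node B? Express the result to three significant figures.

V_B ≈ 1.86 V

Node A sees R2 in parallel with the series input of stage 2, R3 + R4 = 70.90 kΩ.
R2 ‖ (R3+R4) = 3.724 kΩ.
So V_A = 8.30 × 0.5788 = 4.804 V.
V_B = V_A × 0.3865 = 1.856 V.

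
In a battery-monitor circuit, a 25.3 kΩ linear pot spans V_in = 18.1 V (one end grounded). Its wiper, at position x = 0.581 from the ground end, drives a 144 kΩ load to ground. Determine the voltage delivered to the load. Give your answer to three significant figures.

V_out ≈ 10.1 V

Split the track: R_lower = x·R_p = 14.70 kΩ, R_upper = (1−x)·R_p = 10.60 kΩ.
R_L loads the lower segment: effective lower R = 13.34 kΩ.
Loaded-divider output: V_out = 18.1 × 0.5572 = 10.08 V.
(Unloaded: V_out = x·V_in = 10.5 V.)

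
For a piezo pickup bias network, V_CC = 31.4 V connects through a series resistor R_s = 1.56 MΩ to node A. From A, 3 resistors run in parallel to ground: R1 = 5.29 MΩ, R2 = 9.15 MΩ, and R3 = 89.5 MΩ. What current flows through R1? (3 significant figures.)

Parallel bank: R_p = 1/(1/5.29 + 1/9.15 + 1/89.5) = 3.231 MΩ.
V_A by voltage divider: V_A = 31.4 × 3.231/(1.56 + 3.231) = 21.18 V.
Branch current I = V_A/R1 = 21.18/5.29 = 4.003 µA.

I ≈ 4.00 µA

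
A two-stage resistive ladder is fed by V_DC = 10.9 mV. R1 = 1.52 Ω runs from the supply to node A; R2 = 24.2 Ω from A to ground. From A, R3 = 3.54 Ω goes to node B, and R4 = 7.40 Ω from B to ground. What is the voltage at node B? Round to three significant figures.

Node A sees R2 in parallel with the series input of stage 2, R3 + R4 = 10.94 Ω.
R2 ‖ (R3+R4) = 7.534 Ω.
First divider: V_A = V_DC · 7.534/(1.52 + 7.534) = 9.070 mV.
Stage 2 is unloaded, so V_B = V_A · R4/(R3+R4) = 9.070 × 7.40/10.94 = 6.135 mV.

V_B ≈ 6.14 mV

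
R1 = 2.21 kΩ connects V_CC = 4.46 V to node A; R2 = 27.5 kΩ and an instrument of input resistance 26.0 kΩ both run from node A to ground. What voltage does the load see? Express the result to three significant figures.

The load sits in parallel with R2, giving an effective lower resistance R2' = R2·R_L/(R2+R_L) = 13.36 kΩ.
Now apply the divider: V_out = 4.46 × 0.8581 = 3.827 V.

V_out ≈ 3.83 V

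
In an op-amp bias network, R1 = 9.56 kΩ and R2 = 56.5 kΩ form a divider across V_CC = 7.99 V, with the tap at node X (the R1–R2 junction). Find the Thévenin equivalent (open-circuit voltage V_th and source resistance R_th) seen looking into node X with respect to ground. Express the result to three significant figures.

With X open, the divider is unloaded: V_th = 7.99 × 56.5/66.06 = 6.834 V.
Looking into X with the source shorted: R_th = R1·R2/(R1+R2) = 9.560 × 56.5/66.06 = 8.177 kΩ.

V_th ≈ 6.83 V, R_th ≈ 8.18 kΩ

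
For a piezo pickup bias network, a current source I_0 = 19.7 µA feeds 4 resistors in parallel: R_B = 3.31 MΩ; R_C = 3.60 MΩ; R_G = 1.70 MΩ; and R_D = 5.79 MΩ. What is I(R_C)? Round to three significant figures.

Conductances: ΣG = 1/3.31 + 1/3.60 + 1/1.70 + 1/5.79 = 1.341 (1/MΩ).
By the current-divider rule, I = I_0 · G_k/ΣG = 19.7 × 0.2072 = 4.081 µA.

I ≈ 4.08 µA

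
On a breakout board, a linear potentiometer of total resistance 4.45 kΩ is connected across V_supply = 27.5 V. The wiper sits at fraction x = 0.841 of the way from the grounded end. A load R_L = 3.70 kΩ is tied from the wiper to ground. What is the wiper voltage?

V_out ≈ 19.9 V

The pot divides into 0.7076 kΩ above the wiper and 3.742 kΩ below.
(x·R_p) ‖ R_L = 1.861 kΩ.
Then V_out = V_supply · 1.861/(0.7076 + 1.861) = 19.92 V.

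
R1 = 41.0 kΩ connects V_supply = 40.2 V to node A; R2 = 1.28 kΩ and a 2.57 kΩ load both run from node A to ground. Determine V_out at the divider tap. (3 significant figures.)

V_out ≈ 0.821 V

First combine the lower leg with the load: R2 ‖ R_L = 0.8544 kΩ.
Voltage divider with the loaded lower leg: V_out = 40.2 × 0.8544/(41.0 + 0.8544) = 40.2 × 0.02041 = 0.8207 V.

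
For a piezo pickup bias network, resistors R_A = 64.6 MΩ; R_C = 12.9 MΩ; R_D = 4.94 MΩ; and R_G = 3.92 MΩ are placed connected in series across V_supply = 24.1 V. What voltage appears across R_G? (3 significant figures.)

V ≈ 1.09 V

Total series resistance ΣR = 64.6 + 12.9 + 4.94 + 3.92 = 86.36 MΩ.
By the voltage-divider rule, V = 24.1 × 3.920/86.36 = 1.094 V.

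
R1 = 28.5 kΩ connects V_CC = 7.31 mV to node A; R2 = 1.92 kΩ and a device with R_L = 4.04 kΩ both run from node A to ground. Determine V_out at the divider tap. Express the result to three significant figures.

V_out ≈ 0.319 mV

First combine the lower leg with the load: R2 ‖ R_L = 1.301 kΩ.
Then V_out = V_CC · R2'/(R1 + R2') = 7.31 × 1.301/29.80 = 0.3192 mV.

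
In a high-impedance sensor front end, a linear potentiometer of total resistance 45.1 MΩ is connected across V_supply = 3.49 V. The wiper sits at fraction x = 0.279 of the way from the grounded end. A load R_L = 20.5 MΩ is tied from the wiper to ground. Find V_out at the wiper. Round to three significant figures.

V_out ≈ 0.675 V

Split the track: R_lower = x·R_p = 12.58 MΩ, R_upper = (1−x)·R_p = 32.52 MΩ.
Lower segment in parallel with the load: 12.58 ‖ 20.5 = 7.797 MΩ.
Then V_out = V_supply · 7.797/(32.52 + 7.797) = 0.6750 V.
(Unloaded: V_out = x·V_supply = 0.974 V.)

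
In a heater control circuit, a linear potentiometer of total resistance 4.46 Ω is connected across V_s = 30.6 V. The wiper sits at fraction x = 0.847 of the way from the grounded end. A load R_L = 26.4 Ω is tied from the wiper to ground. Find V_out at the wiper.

V_out ≈ 25.4 V

The pot divides into 0.6824 Ω above the wiper and 3.778 Ω below.
R_L loads the lower segment: effective lower R = 3.305 Ω.
Loaded-divider output: V_out = 30.6 × 0.8289 = 25.36 V.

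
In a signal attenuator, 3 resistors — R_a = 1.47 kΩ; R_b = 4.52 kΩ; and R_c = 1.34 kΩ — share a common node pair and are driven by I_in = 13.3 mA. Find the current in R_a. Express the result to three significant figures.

ΣG = 1/1.47 + 1/4.52 + 1/1.34 = 1.648.
R_a takes the fraction G_k/ΣG = 0.6803/1.648 = 0.4128, so I = 13.3 × 0.4128 = 5.491 mA.

I ≈ 5.49 mA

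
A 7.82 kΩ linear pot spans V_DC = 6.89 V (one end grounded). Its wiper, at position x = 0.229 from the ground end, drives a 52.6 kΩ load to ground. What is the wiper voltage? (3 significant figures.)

The pot divides into 6.029 kΩ above the wiper and 1.791 kΩ below.
R_L loads the lower segment: effective lower R = 1.732 kΩ.
Then V_out = V_DC · 1.732/(6.029 + 1.732) = 1.537 V.
(Unloaded: V_out = x·V_DC = 1.58 V.)

V_out ≈ 1.54 V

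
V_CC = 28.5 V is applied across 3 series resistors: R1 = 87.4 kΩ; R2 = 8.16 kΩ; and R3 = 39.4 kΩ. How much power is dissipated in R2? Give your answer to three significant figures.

P ≈ 0.364 mW

The common current is I = 28.5/135.0 = 0.2112 mA.
P = I²R = 0.04459 × 8.16 = 0.3639 mW.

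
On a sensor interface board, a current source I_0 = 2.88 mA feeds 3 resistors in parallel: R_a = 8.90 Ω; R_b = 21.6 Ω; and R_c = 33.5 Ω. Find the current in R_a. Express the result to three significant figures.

I ≈ 1.72 mA

Conductances: ΣG = 1/8.90 + 1/21.6 + 1/33.5 = 0.1885 (1/Ω).
By the current-divider rule, I = I_0 · G_k/ΣG = 2.88 × 0.5961 = 1.717 mA.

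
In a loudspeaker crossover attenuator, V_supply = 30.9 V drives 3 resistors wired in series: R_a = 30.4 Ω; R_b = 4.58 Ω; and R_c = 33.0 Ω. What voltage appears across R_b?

V ≈ 2.08 V

Total series resistance ΣR = 30.4 + 4.58 + 33.0 = 67.98 Ω.
V = V_supply · R/ΣR = 30.9 × 0.06737 = 2.082 V.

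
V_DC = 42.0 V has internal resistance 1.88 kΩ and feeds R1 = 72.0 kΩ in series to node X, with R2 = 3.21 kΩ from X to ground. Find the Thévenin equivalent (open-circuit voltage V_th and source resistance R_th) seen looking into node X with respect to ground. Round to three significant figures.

V_th ≈ 1.75 V, R_th ≈ 3.08 kΩ

R1' = 1.88 + 72.0 = 73.88 kΩ (source resistance + R1).
With X open, the divider is unloaded: V_th = 42.0 × 3.21/77.09 = 1.749 V.
With V_DC suppressed (replaced by a short), R_th = R1' ‖ R2 = (73.88 × 3.21)/(73.88 + 3.21) = 3.076 kΩ.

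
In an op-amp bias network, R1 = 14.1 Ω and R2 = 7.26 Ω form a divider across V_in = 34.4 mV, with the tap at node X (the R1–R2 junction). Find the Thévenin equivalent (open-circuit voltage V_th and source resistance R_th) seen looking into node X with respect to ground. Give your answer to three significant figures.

V_th is the unloaded tap voltage: V_in · R2/(R1+R2) = 34.4 × 0.3399 = 11.69 mV.
Looking into X with the source shorted: R_th = R1·R2/(R1+R2) = 14.10 × 7.26/21.36 = 4.792 Ω.

V_th ≈ 11.7 mV, R_th ≈ 4.79 Ω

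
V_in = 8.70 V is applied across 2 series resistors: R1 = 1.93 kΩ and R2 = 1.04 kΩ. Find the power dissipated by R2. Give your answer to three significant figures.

P ≈ 8.92 mW

ΣR = 2.970 kΩ → I = 8.70/2.970 = 2.929 mA.
V(R2) = I·R = 3.046 V; P = V·I = 3.046 × 2.929 = 8.924 mW.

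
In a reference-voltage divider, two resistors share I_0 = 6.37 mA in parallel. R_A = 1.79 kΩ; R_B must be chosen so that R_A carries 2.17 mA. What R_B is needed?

Two-branch current divider: I_A = I_0 · R_B/(R_A + R_B).
With f = 0.3407, R_B = R_A · f/(1−f) = 1.79 × 0.5167 = 0.9248 kΩ.

R_B ≈ 0.925 kΩ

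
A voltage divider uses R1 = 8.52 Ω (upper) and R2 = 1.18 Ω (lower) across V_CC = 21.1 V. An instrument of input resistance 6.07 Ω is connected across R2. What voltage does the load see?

V_out ≈ 2.19 V

The load sits in parallel with R2, giving an effective lower resistance R2' = R2·R_L/(R2+R_L) = 0.9879 Ω.
Voltage divider with the loaded lower leg: V_out = 21.1 × 0.9879/(8.52 + 0.9879) = 21.1 × 0.1039 = 2.192 V.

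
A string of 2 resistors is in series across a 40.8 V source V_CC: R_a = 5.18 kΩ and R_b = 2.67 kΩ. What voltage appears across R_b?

Series total: ΣR = 5.18 + 2.67 = 7.850 kΩ.
By the voltage-divider rule, V = 40.8 × 2.670/7.850 = 13.88 V.

V ≈ 13.9 V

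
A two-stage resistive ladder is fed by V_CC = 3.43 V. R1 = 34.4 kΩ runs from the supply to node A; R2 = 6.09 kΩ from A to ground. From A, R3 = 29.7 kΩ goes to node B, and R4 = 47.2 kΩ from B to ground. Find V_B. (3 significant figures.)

Node A sees R2 in parallel with the series input of stage 2, R3 + R4 = 76.90 kΩ.
Effective lower resistance at A: R2 ‖ 76.90 = 5.643 kΩ.
First divider: V_A = V_CC · 5.643/(34.4 + 5.643) = 0.4834 V.
V_B = V_A × 0.6138 = 0.2967 V.

V_B ≈ 0.297 V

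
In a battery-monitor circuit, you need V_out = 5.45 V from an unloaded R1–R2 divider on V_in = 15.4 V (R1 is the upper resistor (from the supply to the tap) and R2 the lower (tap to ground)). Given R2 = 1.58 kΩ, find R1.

Required fraction k = V_out/V_in = 0.3539.
Rearranging, R1 = R2·(1−k)/k = 1.58 × 1.826 = 2.885 kΩ.

R1 ≈ 2.88 kΩ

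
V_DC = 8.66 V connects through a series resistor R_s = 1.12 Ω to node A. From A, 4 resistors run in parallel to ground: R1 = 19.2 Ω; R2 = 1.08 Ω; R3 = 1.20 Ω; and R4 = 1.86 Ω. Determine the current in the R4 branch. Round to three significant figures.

I ≈ 1.28 A

Equivalent of the parallel group: R_p = 0.4257 Ω.
V_A by voltage divider: V_A = 8.66 × 0.4257/(1.12 + 0.4257) = 2.385 V.
I(R4) = V_A / R4 = 2.385/1.86 = 1.282 A.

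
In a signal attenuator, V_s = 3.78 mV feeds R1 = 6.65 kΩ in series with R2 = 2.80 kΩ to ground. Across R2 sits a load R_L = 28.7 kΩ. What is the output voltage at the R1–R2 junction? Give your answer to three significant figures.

The load sits in parallel with R2, giving an effective lower resistance R2' = R2·R_L/(R2+R_L) = 2.551 kΩ.
Now apply the divider: V_out = 3.78 × 0.2773 = 1.048 mV.

V_out ≈ 1.05 mV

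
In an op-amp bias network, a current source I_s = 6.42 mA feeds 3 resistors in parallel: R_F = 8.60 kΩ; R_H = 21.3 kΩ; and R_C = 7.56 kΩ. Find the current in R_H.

I ≈ 1.02 mA

Conductances: ΣG = 1/8.60 + 1/21.3 + 1/7.56 = 0.2955 (1/kΩ).
By the current-divider rule, I = I_s · G_k/ΣG = 6.42 × 0.1589 = 1.020 mA.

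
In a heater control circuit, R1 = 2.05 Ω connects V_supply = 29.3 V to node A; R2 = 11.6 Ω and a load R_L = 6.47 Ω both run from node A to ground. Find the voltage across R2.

R2 ‖ R_L = (11.6 × 6.47)/(11.6 + 6.47) = 4.153 Ω.
Then V_out = V_supply · R2'/(R1 + R2') = 29.3 × 4.153/6.203 = 19.62 V.

V_out ≈ 19.6 V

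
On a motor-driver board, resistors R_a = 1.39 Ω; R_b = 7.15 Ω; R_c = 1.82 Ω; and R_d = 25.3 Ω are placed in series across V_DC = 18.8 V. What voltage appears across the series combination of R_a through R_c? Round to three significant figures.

Series total: ΣR = 1.39 + 7.15 + 1.82 + 25.3 = 35.66 Ω.
R_{R_a..R_c} = 1.39 + 7.15 + 1.82 = 10.36 Ω.
V = V_DC · R/ΣR = 18.8 × 0.2905 = 5.462 V.

V ≈ 5.46 V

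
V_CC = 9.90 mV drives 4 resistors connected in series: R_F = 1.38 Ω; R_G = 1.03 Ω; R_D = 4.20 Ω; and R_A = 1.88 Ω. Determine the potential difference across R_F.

ΣR = 1.38 + 1.03 + 4.20 + 1.88 = 8.490 Ω.
Voltage divider: V = V_CC · (1.380 / 8.490) = 9.90 × 0.1625 = 1.609 mV.

V ≈ 1.61 mV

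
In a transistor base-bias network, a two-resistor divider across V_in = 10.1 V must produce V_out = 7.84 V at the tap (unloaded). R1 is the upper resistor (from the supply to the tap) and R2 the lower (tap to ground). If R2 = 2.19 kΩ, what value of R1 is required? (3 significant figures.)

R1 ≈ 0.631 kΩ

The divider ratio is R2/(R1+R2) = 7.84/10.1 = 0.7762.
So R1 = R2 · (V_in/V_out − 1) = 2.19 × (10.1/7.84 − 1) = 2.19 × 0.2883 = 0.6313 kΩ.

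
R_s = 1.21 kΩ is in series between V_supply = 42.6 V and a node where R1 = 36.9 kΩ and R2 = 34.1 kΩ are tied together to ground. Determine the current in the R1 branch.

Combine the parallel branches: R_p = (1/36.9 + 1/34.1)⁻¹ = 17.72 kΩ.
V_A = 42.6 × 17.72/18.93 = 39.88 V.
I(R1) = V_A / R1 = 39.88/36.9 = 1.081 mA.
(Check via current divider: I_total = 2.250 mA; share G_k/ΣG = 0.4803 → same result.)

I ≈ 1.08 mA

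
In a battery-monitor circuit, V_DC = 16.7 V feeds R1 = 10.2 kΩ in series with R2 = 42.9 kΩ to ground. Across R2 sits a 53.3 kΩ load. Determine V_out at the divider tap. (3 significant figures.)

R2 ‖ R_L = (42.9 × 53.3)/(42.9 + 53.3) = 23.77 kΩ.
Now apply the divider: V_out = 16.7 × 0.6997 = 11.69 V.

V_out ≈ 11.7 V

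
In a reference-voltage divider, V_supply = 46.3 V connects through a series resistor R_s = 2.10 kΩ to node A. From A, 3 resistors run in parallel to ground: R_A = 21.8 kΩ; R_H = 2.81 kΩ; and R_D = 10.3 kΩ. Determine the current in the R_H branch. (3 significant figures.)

Equivalent of the parallel group: R_p = 2.005 kΩ.
V_A by voltage divider: V_A = 46.3 × 2.005/(2.10 + 2.005) = 22.61 V.
I(R_H) = V_A / R_H = 22.61/2.81 = 8.047 mA.

I ≈ 8.05 mA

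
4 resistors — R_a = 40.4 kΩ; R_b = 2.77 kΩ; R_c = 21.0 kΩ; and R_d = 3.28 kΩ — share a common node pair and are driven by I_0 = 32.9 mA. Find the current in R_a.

I ≈ 1.10 mA

ΣG = 1/40.4 + 1/2.77 + 1/21.0 + 1/3.28 = 0.7383.
Current divider: I(R_a) = I_0 · G_k/ΣG = 32.9 × (0.02475/0.7383) = 32.9 × 0.03353 = 1.103 mA.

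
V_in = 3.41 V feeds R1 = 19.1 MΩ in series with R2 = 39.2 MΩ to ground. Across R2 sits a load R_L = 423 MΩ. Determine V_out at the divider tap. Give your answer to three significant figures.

V_out ≈ 2.23 V

R2 ‖ R_L = (39.2 × 423)/(39.2 + 423) = 35.88 MΩ.
Now apply the divider: V_out = 3.41 × 0.6526 = 2.225 V.
(Unloaded it would be 2.29 V; the load pulls it down.)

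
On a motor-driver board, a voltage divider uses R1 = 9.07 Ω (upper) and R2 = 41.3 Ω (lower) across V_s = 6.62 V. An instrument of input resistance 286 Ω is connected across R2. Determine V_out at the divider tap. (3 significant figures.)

First combine the lower leg with the load: R2 ‖ R_L = 36.09 Ω.
Now apply the divider: V_out = 6.62 × 0.7992 = 5.290 V.

V_out ≈ 5.29 V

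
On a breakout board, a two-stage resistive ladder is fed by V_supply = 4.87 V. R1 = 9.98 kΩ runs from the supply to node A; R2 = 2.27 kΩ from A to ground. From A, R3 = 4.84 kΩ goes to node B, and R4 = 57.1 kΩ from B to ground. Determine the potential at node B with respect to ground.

Looking into the second stage from A: R3 + R4 = 61.94 kΩ appears in parallel with R2.
R2 ‖ (R3+R4) = 2.190 kΩ.
V_A = 4.87 × 2.190/(9.98 + 2.190) = 0.8763 V.
Then the unloaded second divider: V_B = V_A × R4/(R3+R4) = 0.8763 × 0.9219 = 0.8078 V.

V_B ≈ 0.808 V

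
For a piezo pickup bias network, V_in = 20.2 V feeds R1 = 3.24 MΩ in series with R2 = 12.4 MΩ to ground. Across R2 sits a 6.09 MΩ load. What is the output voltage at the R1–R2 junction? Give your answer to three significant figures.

V_out ≈ 11.3 V

First combine the lower leg with the load: R2 ‖ R_L = 4.084 MΩ.
Now apply the divider: V_out = 20.2 × 0.5576 = 11.26 V.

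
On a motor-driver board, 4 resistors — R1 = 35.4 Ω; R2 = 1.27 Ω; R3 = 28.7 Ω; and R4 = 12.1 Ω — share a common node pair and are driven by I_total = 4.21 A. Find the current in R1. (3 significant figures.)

I ≈ 0.127 A

ΣG = 1/35.4 + 1/1.27 + 1/28.7 + 1/12.1 = 0.9331.
R1 takes the fraction G_k/ΣG = 0.02825/0.9331 = 0.03027, so I = 4.21 × 0.03027 = 0.1274 A.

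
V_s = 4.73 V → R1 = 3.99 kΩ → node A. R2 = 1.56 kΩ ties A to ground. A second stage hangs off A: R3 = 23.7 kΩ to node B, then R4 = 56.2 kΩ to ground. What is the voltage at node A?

V_A ≈ 1.31 V

Looking into the second stage from A: R3 + R4 = 79.90 kΩ appears in parallel with R2.
R2 ‖ (R3+R4) = 1.530 kΩ.
V_A = 4.73 × 1.530/(3.99 + 1.530) = 1.311 V.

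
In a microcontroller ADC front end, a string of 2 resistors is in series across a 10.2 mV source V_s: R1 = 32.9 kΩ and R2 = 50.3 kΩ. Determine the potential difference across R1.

V ≈ 4.03 mV

Series total: ΣR = 32.9 + 50.3 = 83.20 kΩ.
V = V_s · R/ΣR = 10.2 × 0.3954 = 4.033 mV.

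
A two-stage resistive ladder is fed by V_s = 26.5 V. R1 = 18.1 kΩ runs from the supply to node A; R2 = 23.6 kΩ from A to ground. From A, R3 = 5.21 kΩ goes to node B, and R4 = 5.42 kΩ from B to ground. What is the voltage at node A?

V_A ≈ 7.64 V

The second stage (R3 + R4 = 10.63 kΩ) loads node A in parallel with R2.
R2 ‖ (R3+R4) = 7.329 kΩ.
First divider: V_A = V_s · 7.329/(18.1 + 7.329) = 7.638 V.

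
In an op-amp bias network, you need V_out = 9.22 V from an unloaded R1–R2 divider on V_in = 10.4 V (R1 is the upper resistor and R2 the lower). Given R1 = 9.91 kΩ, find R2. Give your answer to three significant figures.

R2 ≈ 77.4 kΩ

V_out/V_in = R2/(R1+R2) = 0.8865.
Rearranging, R2 = R1·k/(1−k) = 9.91 × 7.814 = 77.43 kΩ.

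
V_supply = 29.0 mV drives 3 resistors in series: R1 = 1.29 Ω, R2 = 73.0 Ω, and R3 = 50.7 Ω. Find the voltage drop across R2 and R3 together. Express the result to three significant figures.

V ≈ 28.7 mV

ΣR = 1.29 + 73.0 + 50.7 = 125.0 Ω.
R_{R2..R3} = 73.0 + 50.7 = 123.7 Ω.
By the voltage-divider rule, V = 29.0 × 123.7/125.0 = 28.70 mV.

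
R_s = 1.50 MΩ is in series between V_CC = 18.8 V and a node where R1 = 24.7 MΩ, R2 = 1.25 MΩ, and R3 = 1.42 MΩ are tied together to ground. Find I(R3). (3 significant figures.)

Parallel bank: R_p = 1/(1/24.7 + 1/1.25 + 1/1.42) = 0.6474 MΩ.
V_A = 18.8 × 0.6474/2.147 = 5.668 V.
I(R3) = V_A / R3 = 5.668/1.42 = 3.991 µA.

I ≈ 3.99 µA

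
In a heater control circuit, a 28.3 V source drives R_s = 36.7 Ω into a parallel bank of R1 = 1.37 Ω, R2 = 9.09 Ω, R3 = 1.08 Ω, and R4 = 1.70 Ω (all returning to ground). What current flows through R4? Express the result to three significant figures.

Equivalent of the parallel group: R_p = 0.4248 Ω.
V_A by voltage divider: V_A = 28.3 × 0.4248/(36.7 + 0.4248) = 0.3238 V.
Branch current I = V_A/R4 = 0.3238/1.70 = 0.1905 A.

I ≈ 0.190 A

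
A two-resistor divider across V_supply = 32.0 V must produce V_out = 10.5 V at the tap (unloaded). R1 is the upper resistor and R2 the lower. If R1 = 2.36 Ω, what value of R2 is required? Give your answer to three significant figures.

R2 ≈ 1.15 Ω

V_out/V_supply = R2/(R1+R2) = 0.3281.
So R2 = R1 · V_out/(V_supply − V_out) = 2.36 × 10.5/(32.0 − 10.5) = 2.36 × 0.4884 = 1.153 Ω.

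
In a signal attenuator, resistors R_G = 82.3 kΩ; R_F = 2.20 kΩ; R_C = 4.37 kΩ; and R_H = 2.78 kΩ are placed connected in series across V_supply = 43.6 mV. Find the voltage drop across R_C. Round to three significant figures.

V ≈ 2.08 mV

Series total: ΣR = 82.3 + 2.20 + 4.37 + 2.78 = 91.65 kΩ.
V = V_supply · R/ΣR = 43.6 × 0.04768 = 2.079 mV.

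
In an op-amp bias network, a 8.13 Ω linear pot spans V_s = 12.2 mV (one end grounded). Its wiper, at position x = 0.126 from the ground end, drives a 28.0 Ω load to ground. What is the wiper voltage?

V_out ≈ 1.49 mV

The pot divides into 7.106 Ω above the wiper and 1.024 Ω below.
R_L loads the lower segment: effective lower R = 0.9882 Ω.
Then V_out = V_s · 0.9882/(7.106 + 0.9882) = 1.490 mV.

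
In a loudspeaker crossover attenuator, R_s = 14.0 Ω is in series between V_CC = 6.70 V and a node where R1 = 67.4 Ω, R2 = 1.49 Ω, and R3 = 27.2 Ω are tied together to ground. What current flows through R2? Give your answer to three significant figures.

I ≈ 0.404 A

Parallel bank: R_p = 1/(1/67.4 + 1/1.49 + 1/27.2) = 1.384 Ω.
V_A = 6.70 × 1.384/15.38 = 0.6026 V.
I(R2) = V_A / R2 = 0.6026/1.49 = 0.4044 A.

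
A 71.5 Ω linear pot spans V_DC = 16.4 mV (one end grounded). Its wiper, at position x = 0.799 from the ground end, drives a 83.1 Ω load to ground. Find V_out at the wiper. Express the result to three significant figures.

Split the track: R_lower = x·R_p = 57.13 Ω, R_upper = (1−x)·R_p = 14.37 Ω.
R_L loads the lower segment: effective lower R = 33.85 Ω.
V_out = 16.4 × 33.85/(14.37 + 33.85) = 11.51 mV.

V_out ≈ 11.5 mV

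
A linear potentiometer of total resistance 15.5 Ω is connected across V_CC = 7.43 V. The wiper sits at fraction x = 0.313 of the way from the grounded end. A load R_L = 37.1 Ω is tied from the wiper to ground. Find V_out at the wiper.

The pot divides into 10.65 Ω above the wiper and 4.851 Ω below.
(x·R_p) ‖ R_L = 4.290 Ω.
Loaded-divider output: V_out = 7.43 × 0.2872 = 2.134 V.

V_out ≈ 2.13 V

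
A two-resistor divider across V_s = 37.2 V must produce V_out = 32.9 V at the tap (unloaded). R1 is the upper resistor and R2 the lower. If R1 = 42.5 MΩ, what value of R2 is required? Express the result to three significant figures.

R2 ≈ 325 MΩ

The divider ratio is R2/(R1+R2) = 32.9/37.2 = 0.8844.
So R2 = R1 · V_out/(V_s − V_out) = 42.5 × 32.9/(37.2 − 32.9) = 42.5 × 7.651 = 325.2 MΩ.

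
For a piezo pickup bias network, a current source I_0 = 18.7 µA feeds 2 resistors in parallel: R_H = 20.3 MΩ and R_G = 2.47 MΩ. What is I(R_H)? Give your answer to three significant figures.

With just two branches, the current splits inversely with resistance.
So I = 18.7 × 2.47/22.77 = 2.029 µA.

I ≈ 2.03 µA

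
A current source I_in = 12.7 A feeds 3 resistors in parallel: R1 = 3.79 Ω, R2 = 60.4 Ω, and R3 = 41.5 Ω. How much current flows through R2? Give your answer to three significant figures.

ΣG = 1/3.79 + 1/60.4 + 1/41.5 = 0.3045.
By the current-divider rule, I = I_in · G_k/ΣG = 12.7 × 0.05437 = 0.6905 A.

I ≈ 0.691 A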